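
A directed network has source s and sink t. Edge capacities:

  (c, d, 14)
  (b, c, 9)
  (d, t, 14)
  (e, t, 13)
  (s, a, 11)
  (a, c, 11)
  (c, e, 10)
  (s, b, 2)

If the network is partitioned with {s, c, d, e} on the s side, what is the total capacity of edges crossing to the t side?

40

Edges leaving {s, c, d, e}: s→a (11), s→b (2), d→t (14), e→t (13).
Cut capacity = 11 + 2 + 14 + 13 = 40.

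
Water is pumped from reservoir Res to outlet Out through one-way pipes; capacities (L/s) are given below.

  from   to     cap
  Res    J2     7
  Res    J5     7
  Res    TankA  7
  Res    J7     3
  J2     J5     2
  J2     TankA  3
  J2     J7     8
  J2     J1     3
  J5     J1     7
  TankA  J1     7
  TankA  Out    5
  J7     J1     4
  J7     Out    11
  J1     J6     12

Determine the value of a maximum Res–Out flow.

Augment Res→TankA→Out: bottleneck 5, flow now 5.
Augment Res→J7→Out: bottleneck 3, flow now 8.
Augment Res→J2→J7→Out: bottleneck 7, flow now 15.
No augmenting path remains; maximum flow = 15.
In the residual graph, reachable from Res: {Res, J5, TankA, J1, J6}.
Min-cut edges: Res→J2 (7), Res→J7 (3), TankA→Out (5); capacity 7 + 3 + 5 = 15.
This cut is saturated, so no flow can exceed 15.

15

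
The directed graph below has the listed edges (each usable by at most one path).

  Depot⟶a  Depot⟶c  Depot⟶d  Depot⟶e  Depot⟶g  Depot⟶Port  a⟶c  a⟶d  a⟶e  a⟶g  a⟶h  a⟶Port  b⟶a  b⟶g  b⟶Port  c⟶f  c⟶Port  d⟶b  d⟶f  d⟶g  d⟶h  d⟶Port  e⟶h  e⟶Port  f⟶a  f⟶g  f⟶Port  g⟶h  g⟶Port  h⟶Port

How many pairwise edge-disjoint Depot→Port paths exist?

Assign every edge capacity 1; by Menger, the answer equals the max flow.
Path Depot→Port (+1); total 1.
Path Depot→a→Port (+1); total 2.
Path Depot→c→Port (+1); total 3.
Path Depot→d→Port (+1); total 4.
Path Depot→e→Port (+1); total 5.
Path Depot→g→Port (+1); total 6.
No residual Depot→Port path; max flow = 6.
Certifying cut of size 6: {Depot→Port, Depot→a, Depot→c, Depot→d, Depot→e, Depot→g}.

6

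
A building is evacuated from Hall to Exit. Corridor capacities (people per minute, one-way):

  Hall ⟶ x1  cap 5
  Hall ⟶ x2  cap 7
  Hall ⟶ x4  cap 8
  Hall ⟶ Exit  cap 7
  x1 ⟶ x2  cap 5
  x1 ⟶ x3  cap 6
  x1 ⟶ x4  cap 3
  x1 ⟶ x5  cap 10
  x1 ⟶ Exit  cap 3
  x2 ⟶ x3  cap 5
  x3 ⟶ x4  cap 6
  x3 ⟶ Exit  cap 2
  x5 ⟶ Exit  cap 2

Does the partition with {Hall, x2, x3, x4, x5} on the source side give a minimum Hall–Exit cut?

Given cut capacity: 5 + 7 + 2 + 2 = 16.
Augment Hall→Exit: bottleneck 7, flow now 7.
Augment Hall→x1→Exit: bottleneck 3, flow now 10.
Augment Hall→x1→x3→Exit: bottleneck 2, flow now 12.
Augment Hall→x2→x3→x1→x5→Exit: bottleneck 2, flow now 14. (uses reverse residual edge)
No augmenting path remains; maximum flow = 14.
In the residual graph, reachable from Hall: {Hall, x2, x3, x4}.
Min-cut edges: Hall→x1 (5), Hall→Exit (7), x3→Exit (2); capacity 5 + 7 + 2 = 14.
Cut capacity 16 exceeds the max flow 14, so it is not minimum.

No — its capacity is 16, but the minimum cut has capacity 14.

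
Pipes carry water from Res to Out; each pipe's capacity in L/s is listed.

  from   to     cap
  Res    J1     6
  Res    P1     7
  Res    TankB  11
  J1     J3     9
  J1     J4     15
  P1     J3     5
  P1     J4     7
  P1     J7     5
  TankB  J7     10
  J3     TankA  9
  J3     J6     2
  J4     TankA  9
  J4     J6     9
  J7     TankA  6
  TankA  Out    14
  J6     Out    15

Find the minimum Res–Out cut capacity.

19

Augment Res→J1→J3→TankA→Out: bottleneck 6, flow now 6.
Augment Res→P1→J3→TankA→Out: bottleneck 3, flow now 9.
Augment Res→P1→J3→J6→Out: bottleneck 2, flow now 11.
Augment Res→P1→J4→TankA→Out: bottleneck 2, flow now 13.
Augment Res→TankB→J7→TankA→Out: bottleneck 3, flow now 16.
Augment Res→TankB→J7→TankA→J4→J6→Out: bottleneck 2, flow now 18. (uses reverse residual edge)
Augment Res→TankB→J7→TankA→J3→J1→J4→J6→Out: bottleneck 1, flow now 19. (uses reverse residual edge)
No augmenting path remains; maximum flow = 19.
By max-flow min-cut, the minimum cut capacity equals the max flow.
In the residual graph, reachable from Res: {Res, TankB, J7}.
Min-cut edges: Res→J1 (6), Res→P1 (7), J7→TankA (6); capacity 6 + 7 + 6 = 19.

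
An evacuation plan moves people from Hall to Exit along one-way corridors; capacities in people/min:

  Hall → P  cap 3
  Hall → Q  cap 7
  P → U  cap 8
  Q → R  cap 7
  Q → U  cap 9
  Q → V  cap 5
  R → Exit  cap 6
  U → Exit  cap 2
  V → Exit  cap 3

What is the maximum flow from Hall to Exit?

9

Augment Hall→P→U→Exit: bottleneck 2, flow now 2.
Augment Hall→Q→R→Exit: bottleneck 6, flow now 8.
Augment Hall→Q→V→Exit: bottleneck 1, flow now 9.
No augmenting path remains; maximum flow = 9.
In the residual graph, reachable from Hall: {Hall, P, U}.
Min-cut edges: Hall→Q (7), U→Exit (2); capacity 7 + 2 = 9.
This cut is saturated, so no flow can exceed 9.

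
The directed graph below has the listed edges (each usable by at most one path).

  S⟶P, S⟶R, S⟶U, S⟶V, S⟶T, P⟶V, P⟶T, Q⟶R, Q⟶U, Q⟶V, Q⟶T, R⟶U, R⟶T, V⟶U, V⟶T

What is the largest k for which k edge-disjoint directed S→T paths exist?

Assign every edge capacity 1; by Menger, the answer equals the max flow.
Path S→T (+1); total 1.
Path S→P→T (+1); total 2.
Path S→R→T (+1); total 3.
Path S→V→T (+1); total 4.
No residual S→T path; max flow = 4.
Certifying cut of size 4: {S→P, S→R, S→T, S→V}.

4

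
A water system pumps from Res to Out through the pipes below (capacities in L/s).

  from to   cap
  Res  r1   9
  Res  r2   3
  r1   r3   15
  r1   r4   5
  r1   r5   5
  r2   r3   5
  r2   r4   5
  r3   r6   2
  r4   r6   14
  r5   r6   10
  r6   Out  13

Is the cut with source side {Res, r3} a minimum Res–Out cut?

Given cut capacity: 9 + 3 + 2 = 14.
Augment Res→r1→r3→r6→Out: bottleneck 2, flow now 2.
Augment Res→r1→r4→r6→Out: bottleneck 5, flow now 7.
Augment Res→r1→r5→r6→Out: bottleneck 2, flow now 9.
Augment Res→r2→r4→r6→Out: bottleneck 3, flow now 12.
No augmenting path remains; maximum flow = 12.
In the residual graph, reachable from Res: {Res}.
Min-cut edges: Res→r1 (9), Res→r2 (3); capacity 9 + 3 = 12.
Cut capacity 14 exceeds the max flow 12, so it is not minimum.

No — its capacity is 14, but the minimum cut has capacity 12.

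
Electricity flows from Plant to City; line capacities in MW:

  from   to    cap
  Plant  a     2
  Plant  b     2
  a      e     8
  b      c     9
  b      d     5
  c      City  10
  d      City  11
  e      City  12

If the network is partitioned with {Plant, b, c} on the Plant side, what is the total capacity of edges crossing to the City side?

Edges leaving {Plant, b, c}: Plant→a (2), b→d (5), c→City (10).
Cut capacity = 2 + 5 + 10 = 17.

17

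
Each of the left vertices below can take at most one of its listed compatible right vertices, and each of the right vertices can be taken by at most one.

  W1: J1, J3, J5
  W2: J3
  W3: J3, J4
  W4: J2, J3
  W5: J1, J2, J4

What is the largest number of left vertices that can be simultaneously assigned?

5

Unit-capacity flow: source→left, listed edges, right→sink; max matching = max flow.
Augmenting path W1→J1 (+1); matched 1.
Augmenting path W2→J3 (+1); matched 2.
Augmenting path W3→J4 (+1); matched 3.
Augmenting path W4→J2 (+1); matched 4.
Augmenting path W5→J1→W1→J5 (+1); matched 5.
No augmenting path remains; maximum matching = 5.
König certificate: {W1, W2, W3, W4, W5} is a vertex cover of size 5 (every listed pair touches it), so no matching can be larger.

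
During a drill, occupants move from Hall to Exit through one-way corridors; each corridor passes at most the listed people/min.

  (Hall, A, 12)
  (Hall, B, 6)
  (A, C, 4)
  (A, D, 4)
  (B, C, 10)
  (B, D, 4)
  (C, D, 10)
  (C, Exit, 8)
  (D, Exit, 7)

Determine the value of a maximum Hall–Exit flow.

Augment Hall→A→C→Exit: bottleneck 4, flow now 4.
Augment Hall→A→D→Exit: bottleneck 4, flow now 8.
Augment Hall→B→C→Exit: bottleneck 4, flow now 12.
Augment Hall→B→D→Exit: bottleneck 2, flow now 14.
No augmenting path remains; maximum flow = 14.
In the residual graph, reachable from Hall: {Hall, A}.
Min-cut edges: Hall→B (6), A→C (4), A→D (4); capacity 6 + 4 + 4 = 14.
This cut is saturated, so no flow can exceed 14.

14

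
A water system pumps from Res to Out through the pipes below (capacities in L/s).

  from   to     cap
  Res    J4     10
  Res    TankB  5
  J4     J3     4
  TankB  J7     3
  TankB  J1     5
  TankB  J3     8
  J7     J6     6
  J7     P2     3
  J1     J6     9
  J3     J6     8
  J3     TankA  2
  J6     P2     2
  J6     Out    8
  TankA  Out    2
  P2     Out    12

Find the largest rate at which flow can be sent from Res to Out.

9

Augment Res→J4→J3→J6→Out: bottleneck 4, flow now 4.
Augment Res→TankB→J7→J6→Out: bottleneck 3, flow now 7.
Augment Res→TankB→J1→J6→Out: bottleneck 1, flow now 8.
Augment Res→TankB→J3→TankA→Out: bottleneck 1, flow now 9.
No augmenting path remains; maximum flow = 9.
In the residual graph, reachable from Res: {Res, J4}.
Min-cut edges: Res→TankB (5), J4→J3 (4); capacity 5 + 4 = 9.
This cut is saturated, so no flow can exceed 9.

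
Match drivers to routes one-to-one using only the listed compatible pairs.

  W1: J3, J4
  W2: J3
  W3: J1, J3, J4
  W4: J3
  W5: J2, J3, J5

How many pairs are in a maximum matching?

4

Unit-capacity flow: source→left, listed edges, right→sink; max matching = max flow.
Augmenting path W1→J3 (+1); matched 1.
Augmenting path W3→J1 (+1); matched 2.
Augmenting path W5→J2 (+1); matched 3.
Augmenting path W2→J3→W1→J4 (+1); matched 4.
No augmenting path remains; maximum matching = 4.
König certificate: {W1, W3, W5, J3} is a vertex cover of size 4 (every listed pair touches it), so no matching can be larger.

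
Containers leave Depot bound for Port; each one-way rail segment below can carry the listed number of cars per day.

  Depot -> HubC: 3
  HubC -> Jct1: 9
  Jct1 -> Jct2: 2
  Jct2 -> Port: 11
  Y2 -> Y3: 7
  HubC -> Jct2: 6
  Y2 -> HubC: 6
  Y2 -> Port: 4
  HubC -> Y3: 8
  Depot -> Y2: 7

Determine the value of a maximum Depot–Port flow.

Augment Depot→Y2→Port: bottleneck 4, flow now 4.
Augment Depot→HubC→Jct2→Port: bottleneck 3, flow now 7.
Augment Depot→Y2→HubC→Jct2→Port: bottleneck 3, flow now 10.
No augmenting path remains; maximum flow = 10.
In the residual graph, reachable from Depot: {Depot}.
Min-cut edges: Depot→HubC (3), Depot→Y2 (7); capacity 3 + 7 = 10.
This cut is saturated, so no flow can exceed 10.

10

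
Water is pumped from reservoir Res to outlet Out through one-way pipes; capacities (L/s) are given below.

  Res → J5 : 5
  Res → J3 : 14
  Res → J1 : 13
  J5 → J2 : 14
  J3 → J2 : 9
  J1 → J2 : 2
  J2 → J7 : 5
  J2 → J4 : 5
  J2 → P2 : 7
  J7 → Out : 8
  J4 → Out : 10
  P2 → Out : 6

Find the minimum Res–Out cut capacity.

Augment Res→J5→J2→J7→Out: bottleneck 5, flow now 5.
Augment Res→J3→J2→J4→Out: bottleneck 5, flow now 10.
Augment Res→J3→J2→P2→Out: bottleneck 4, flow now 14.
Augment Res→J1→J2→P2→Out: bottleneck 2, flow now 16.
No augmenting path remains; maximum flow = 16.
By max-flow min-cut, the minimum cut capacity equals the max flow.
In the residual graph, reachable from Res: {Res, J3, J1}.
Min-cut edges: Res→J5 (5), J3→J2 (9), J1→J2 (2); capacity 5 + 9 + 2 = 16.

16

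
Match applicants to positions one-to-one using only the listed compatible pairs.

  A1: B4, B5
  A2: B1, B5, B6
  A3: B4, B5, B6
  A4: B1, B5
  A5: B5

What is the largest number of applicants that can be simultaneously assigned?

4

Unit-capacity flow: source→left, listed edges, right→sink; max matching = max flow.
Augmenting path A1→B4 (+1); matched 1.
Augmenting path A2→B1 (+1); matched 2.
Augmenting path A3→B5 (+1); matched 3.
Augmenting path A4→B1→A2→B6 (+1); matched 4.
No augmenting path remains; maximum matching = 4.
König certificate: {B1, B4, B5, B6} is a vertex cover of size 4 (every listed pair touches it), so no matching can be larger.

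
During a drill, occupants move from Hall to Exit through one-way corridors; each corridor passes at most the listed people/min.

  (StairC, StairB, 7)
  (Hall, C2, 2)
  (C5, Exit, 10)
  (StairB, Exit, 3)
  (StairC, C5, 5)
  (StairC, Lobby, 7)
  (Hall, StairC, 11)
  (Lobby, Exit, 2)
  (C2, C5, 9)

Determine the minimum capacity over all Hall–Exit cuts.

Augment Hall→StairC→StairB→Exit: bottleneck 3, flow now 3.
Augment Hall→StairC→C5→Exit: bottleneck 5, flow now 8.
Augment Hall→StairC→Lobby→Exit: bottleneck 2, flow now 10.
Augment Hall→C2→C5→Exit: bottleneck 2, flow now 12.
No augmenting path remains; maximum flow = 12.
By max-flow min-cut, the minimum cut capacity equals the max flow.
In the residual graph, reachable from Hall: {Hall, StairC, StairB, Lobby}.
Min-cut edges: Hall→C2 (2), StairC→C5 (5), StairB→Exit (3), Lobby→Exit (2); capacity 2 + 5 + 3 + 2 = 12.

12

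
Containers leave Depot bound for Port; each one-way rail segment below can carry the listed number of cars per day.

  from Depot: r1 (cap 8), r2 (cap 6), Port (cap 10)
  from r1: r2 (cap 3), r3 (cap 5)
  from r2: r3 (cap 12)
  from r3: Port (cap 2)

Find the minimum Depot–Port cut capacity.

12

Augment Depot→Port: bottleneck 10, flow now 10.
Augment Depot→r1→r3→Port: bottleneck 2, flow now 12.
No augmenting path remains; maximum flow = 12.
By max-flow min-cut, the minimum cut capacity equals the max flow.
In the residual graph, reachable from Depot: {Depot, r1, r2, r3}.
Min-cut edges: Depot→Port (10), r3→Port (2); capacity 10 + 2 = 12.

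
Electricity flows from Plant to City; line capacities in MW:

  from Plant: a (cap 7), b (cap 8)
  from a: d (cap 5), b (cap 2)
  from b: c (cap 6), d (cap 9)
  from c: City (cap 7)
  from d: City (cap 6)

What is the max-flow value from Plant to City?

Augment Plant→a→d→City: bottleneck 5, flow now 5.
Augment Plant→b→c→City: bottleneck 6, flow now 11.
Augment Plant→b→d→City: bottleneck 1, flow now 12.
No augmenting path remains; maximum flow = 12.
In the residual graph, reachable from Plant: {Plant, a, b, d}.
Min-cut edges: b→c (6), d→City (6); capacity 6 + 6 = 12.
This cut is saturated, so no flow can exceed 12.

12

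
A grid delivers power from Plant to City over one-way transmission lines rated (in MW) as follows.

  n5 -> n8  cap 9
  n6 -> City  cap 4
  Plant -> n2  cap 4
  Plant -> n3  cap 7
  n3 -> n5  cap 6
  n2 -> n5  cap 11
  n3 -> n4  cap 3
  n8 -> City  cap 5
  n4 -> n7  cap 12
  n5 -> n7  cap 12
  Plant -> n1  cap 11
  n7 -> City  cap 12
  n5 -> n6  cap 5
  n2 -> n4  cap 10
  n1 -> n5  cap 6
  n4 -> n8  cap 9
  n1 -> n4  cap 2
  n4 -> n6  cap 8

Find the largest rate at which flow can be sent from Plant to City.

19

Augment Plant→n1→n4→n6→City: bottleneck 2, flow now 2.
Augment Plant→n1→n5→n6→City: bottleneck 2, flow now 4.
Augment Plant→n1→n5→n7→City: bottleneck 4, flow now 8.
Augment Plant→n2→n4→n7→City: bottleneck 4, flow now 12.
Augment Plant→n3→n4→n7→City: bottleneck 3, flow now 15.
Augment Plant→n3→n5→n7→City: bottleneck 1, flow now 16.
Augment Plant→n3→n5→n8→City: bottleneck 3, flow now 19.
No augmenting path remains; maximum flow = 19.
In the residual graph, reachable from Plant: {Plant, n1}.
Min-cut edges: Plant→n2 (4), Plant→n3 (7), n1→n4 (2), n1→n5 (6); capacity 4 + 7 + 2 + 6 = 19.
This cut is saturated, so no flow can exceed 19.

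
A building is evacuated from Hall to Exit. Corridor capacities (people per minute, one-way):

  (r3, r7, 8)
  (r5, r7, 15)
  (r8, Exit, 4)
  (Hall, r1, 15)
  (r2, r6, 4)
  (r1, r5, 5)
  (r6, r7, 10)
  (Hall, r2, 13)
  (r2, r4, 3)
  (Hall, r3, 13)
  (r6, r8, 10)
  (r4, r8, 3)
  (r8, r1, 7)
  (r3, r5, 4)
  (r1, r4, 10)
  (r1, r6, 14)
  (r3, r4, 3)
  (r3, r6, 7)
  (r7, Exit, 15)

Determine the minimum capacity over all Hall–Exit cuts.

Augment Hall→r3→r7→Exit: bottleneck 8, flow now 8.
Augment Hall→r1→r4→r8→Exit: bottleneck 3, flow now 11.
Augment Hall→r1→r5→r7→Exit: bottleneck 5, flow now 16.
Augment Hall→r1→r6→r7→Exit: bottleneck 2, flow now 18.
Augment Hall→r1→r6→r8→Exit: bottleneck 1, flow now 19.
No augmenting path remains; maximum flow = 19.
By max-flow min-cut, the minimum cut capacity equals the max flow.
In the residual graph, reachable from Hall: {Hall, r1, r2, r3, r4, r5, r6, r7, r8}.
Min-cut edges: r7→Exit (15), r8→Exit (4); capacity 15 + 4 = 19.

19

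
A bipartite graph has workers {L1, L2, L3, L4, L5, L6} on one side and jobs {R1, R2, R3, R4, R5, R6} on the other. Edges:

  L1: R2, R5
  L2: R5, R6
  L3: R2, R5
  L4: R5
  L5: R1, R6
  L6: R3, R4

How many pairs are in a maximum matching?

Unit-capacity flow: source→left, listed edges, right→sink; max matching = max flow.
Augmenting path L1→R2 (+1); matched 1.
Augmenting path L2→R5 (+1); matched 2.
Augmenting path L5→R1 (+1); matched 3.
Augmenting path L6→R3 (+1); matched 4.
Augmenting path L3→R5→L2→R6 (+1); matched 5.
No augmenting path remains; maximum matching = 5.
König certificate: {L2, L5, L6, R2, R5} is a vertex cover of size 5 (every listed pair touches it), so no matching can be larger.

5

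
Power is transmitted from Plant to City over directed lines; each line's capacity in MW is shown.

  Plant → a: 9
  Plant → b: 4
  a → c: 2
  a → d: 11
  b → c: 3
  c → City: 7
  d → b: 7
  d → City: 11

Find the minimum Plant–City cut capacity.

Augment Plant→a→c→City: bottleneck 2, flow now 2.
Augment Plant→a→d→City: bottleneck 7, flow now 9.
Augment Plant→b→c→City: bottleneck 3, flow now 12.
No augmenting path remains; maximum flow = 12.
By max-flow min-cut, the minimum cut capacity equals the max flow.
In the residual graph, reachable from Plant: {Plant, b}.
Min-cut edges: Plant→a (9), b→c (3); capacity 9 + 3 = 12.

12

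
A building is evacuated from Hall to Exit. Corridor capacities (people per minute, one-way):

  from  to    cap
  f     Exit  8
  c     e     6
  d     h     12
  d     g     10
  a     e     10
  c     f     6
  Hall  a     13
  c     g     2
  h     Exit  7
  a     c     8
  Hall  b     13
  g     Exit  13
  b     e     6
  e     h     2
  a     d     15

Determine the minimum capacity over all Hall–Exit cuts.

15

Augment Hall→a→c→f→Exit: bottleneck 6, flow now 6.
Augment Hall→a→c→g→Exit: bottleneck 2, flow now 8.
Augment Hall→a→d→g→Exit: bottleneck 5, flow now 13.
Augment Hall→b→e→h→Exit: bottleneck 2, flow now 15.
No augmenting path remains; maximum flow = 15.
By max-flow min-cut, the minimum cut capacity equals the max flow.
In the residual graph, reachable from Hall: {Hall, b, e}.
Min-cut edges: Hall→a (13), e→h (2); capacity 13 + 2 = 15.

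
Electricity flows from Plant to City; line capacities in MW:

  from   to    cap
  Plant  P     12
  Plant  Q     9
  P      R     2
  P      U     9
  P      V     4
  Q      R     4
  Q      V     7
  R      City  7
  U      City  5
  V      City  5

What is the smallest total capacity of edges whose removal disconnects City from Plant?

16

Augment Plant→P→R→City: bottleneck 2, flow now 2.
Augment Plant→P→U→City: bottleneck 5, flow now 7.
Augment Plant→P→V→City: bottleneck 4, flow now 11.
Augment Plant→Q→R→City: bottleneck 4, flow now 15.
Augment Plant→Q→V→City: bottleneck 1, flow now 16.
No augmenting path remains; maximum flow = 16.
By max-flow min-cut, the minimum cut capacity equals the max flow.
In the residual graph, reachable from Plant: {Plant, P, Q, U, V}.
Min-cut edges: P→R (2), Q→R (4), U→City (5), V→City (5); capacity 2 + 4 + 5 + 5 = 16.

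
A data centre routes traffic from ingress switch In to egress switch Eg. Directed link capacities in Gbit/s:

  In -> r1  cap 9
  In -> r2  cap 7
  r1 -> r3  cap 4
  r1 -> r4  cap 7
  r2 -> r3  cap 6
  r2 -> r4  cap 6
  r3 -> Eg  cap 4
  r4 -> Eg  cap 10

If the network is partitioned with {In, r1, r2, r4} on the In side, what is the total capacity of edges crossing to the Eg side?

20

Edges leaving {In, r1, r2, r4}: r1→r3 (4), r2→r3 (6), r4→Eg (10).
Cut capacity = 4 + 6 + 10 = 20.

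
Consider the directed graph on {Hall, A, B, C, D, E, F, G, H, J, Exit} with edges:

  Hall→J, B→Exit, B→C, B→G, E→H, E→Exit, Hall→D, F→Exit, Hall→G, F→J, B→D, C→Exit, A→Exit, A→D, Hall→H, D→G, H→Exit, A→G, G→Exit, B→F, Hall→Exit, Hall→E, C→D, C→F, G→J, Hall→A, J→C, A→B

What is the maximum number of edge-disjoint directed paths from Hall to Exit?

6

Assign every edge capacity 1; by Menger, the answer equals the max flow.
Path Hall→Exit (+1); total 1.
Path Hall→A→Exit (+1); total 2.
Path Hall→E→Exit (+1); total 3.
Path Hall→G→Exit (+1); total 4.
Path Hall→H→Exit (+1); total 5.
Path Hall→J→C→Exit (+1); total 6.
No residual Hall→Exit path; max flow = 6.
Certifying cut of size 6: {G→Exit, Hall→A, Hall→E, Hall→Exit, Hall→H, J→C}.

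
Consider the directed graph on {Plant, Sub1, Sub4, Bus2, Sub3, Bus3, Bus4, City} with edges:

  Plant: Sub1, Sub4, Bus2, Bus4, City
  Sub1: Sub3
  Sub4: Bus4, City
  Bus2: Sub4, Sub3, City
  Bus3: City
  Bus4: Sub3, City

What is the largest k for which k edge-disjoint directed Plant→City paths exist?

Assign every edge capacity 1; by Menger, the answer equals the max flow.
Path Plant→City (+1); total 1.
Path Plant→Sub4→City (+1); total 2.
Path Plant→Bus2→City (+1); total 3.
Path Plant→Bus4→City (+1); total 4.
No residual Plant→City path; max flow = 4.
Certifying cut of size 4: {Plant→Bus2, Plant→Bus4, Plant→City, Plant→Sub4}.

4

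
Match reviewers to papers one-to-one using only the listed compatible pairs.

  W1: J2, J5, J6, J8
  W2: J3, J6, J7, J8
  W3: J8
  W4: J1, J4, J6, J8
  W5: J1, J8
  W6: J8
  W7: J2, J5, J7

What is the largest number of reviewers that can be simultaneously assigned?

6

Unit-capacity flow: source→left, listed edges, right→sink; max matching = max flow.
Augmenting path W1→J2 (+1); matched 1.
Augmenting path W2→J3 (+1); matched 2.
Augmenting path W3→J8 (+1); matched 3.
Augmenting path W4→J1 (+1); matched 4.
Augmenting path W7→J5 (+1); matched 5.
Augmenting path W5→J1→W4→J4 (+1); matched 6.
No augmenting path remains; maximum matching = 6.
König certificate: {W1, W2, W4, W5, W7, J8} is a vertex cover of size 6 (every listed pair touches it), so no matching can be larger.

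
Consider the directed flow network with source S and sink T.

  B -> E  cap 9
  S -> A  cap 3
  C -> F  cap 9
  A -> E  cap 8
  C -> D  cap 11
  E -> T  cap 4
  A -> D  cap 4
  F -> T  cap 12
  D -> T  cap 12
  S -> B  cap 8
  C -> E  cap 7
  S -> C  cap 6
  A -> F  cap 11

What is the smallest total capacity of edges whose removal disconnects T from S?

Augment S→A→D→T: bottleneck 3, flow now 3.
Augment S→B→E→T: bottleneck 4, flow now 7.
Augment S→C→D→T: bottleneck 6, flow now 13.
No augmenting path remains; maximum flow = 13.
By max-flow min-cut, the minimum cut capacity equals the max flow.
In the residual graph, reachable from S: {S, B, E}.
Min-cut edges: S→A (3), S→C (6), E→T (4); capacity 3 + 6 + 4 = 13.

13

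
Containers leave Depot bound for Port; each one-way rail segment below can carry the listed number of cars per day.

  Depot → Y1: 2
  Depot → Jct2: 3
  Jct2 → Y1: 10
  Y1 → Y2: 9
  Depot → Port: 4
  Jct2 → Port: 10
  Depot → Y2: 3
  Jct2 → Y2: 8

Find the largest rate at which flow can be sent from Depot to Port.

Augment Depot→Port: bottleneck 4, flow now 4.
Augment Depot→Jct2→Port: bottleneck 3, flow now 7.
No augmenting path remains; maximum flow = 7.
In the residual graph, reachable from Depot: {Depot, Y1, Y2}.
Min-cut edges: Depot→Jct2 (3), Depot→Port (4); capacity 3 + 4 = 7.
This cut is saturated, so no flow can exceed 7.

7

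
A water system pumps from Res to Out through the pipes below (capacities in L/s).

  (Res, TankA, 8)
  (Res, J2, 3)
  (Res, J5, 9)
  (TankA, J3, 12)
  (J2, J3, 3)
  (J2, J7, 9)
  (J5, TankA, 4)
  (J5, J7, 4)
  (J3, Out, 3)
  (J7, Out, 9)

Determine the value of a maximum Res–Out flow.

Augment Res→TankA→J3→Out: bottleneck 3, flow now 3.
Augment Res→J2→J7→Out: bottleneck 3, flow now 6.
Augment Res→J5→J7→Out: bottleneck 4, flow now 10.
No augmenting path remains; maximum flow = 10.
In the residual graph, reachable from Res: {Res, TankA, J5, J3}.
Min-cut edges: Res→J2 (3), J5→J7 (4), J3→Out (3); capacity 3 + 4 + 3 = 10.
This cut is saturated, so no flow can exceed 10.

10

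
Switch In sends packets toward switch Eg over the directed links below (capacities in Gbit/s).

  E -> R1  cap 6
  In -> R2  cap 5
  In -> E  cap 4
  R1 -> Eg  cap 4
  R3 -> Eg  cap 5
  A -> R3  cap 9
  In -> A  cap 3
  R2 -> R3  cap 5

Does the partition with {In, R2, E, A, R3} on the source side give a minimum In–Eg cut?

Given cut capacity: 6 + 5 = 11.
Augment In→R2→R3→Eg: bottleneck 5, flow now 5.
Augment In→E→R1→Eg: bottleneck 4, flow now 9.
No augmenting path remains; maximum flow = 9.
In the residual graph, reachable from In: {In, R2, A, R3}.
Min-cut edges: In→E (4), R3→Eg (5); capacity 4 + 5 = 9.
Cut capacity 11 exceeds the max flow 9, so it is not minimum.

No — its capacity is 11, but the minimum cut has capacity 9.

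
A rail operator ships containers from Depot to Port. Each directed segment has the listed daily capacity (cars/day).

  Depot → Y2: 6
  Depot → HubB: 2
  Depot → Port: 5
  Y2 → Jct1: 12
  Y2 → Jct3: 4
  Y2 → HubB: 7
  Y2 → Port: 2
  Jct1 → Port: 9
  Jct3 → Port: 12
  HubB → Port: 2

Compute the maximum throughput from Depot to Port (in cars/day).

Augment Depot→Port: bottleneck 5, flow now 5.
Augment Depot→Y2→Port: bottleneck 2, flow now 7.
Augment Depot→HubB→Port: bottleneck 2, flow now 9.
Augment Depot→Y2→Jct1→Port: bottleneck 4, flow now 13.
No augmenting path remains; maximum flow = 13.
In the residual graph, reachable from Depot: {Depot}.
Min-cut edges: Depot→Y2 (6), Depot→HubB (2), Depot→Port (5); capacity 6 + 2 + 5 = 13.
This cut is saturated, so no flow can exceed 13.

13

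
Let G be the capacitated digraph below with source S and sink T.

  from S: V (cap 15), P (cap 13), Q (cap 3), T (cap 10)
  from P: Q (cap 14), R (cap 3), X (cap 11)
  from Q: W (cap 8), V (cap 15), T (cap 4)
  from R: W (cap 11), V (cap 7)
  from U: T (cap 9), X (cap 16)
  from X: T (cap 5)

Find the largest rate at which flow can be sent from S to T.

Augment S→T: bottleneck 10, flow now 10.
Augment S→Q→T: bottleneck 3, flow now 13.
Augment S→P→Q→T: bottleneck 1, flow now 14.
Augment S→P→X→T: bottleneck 5, flow now 19.
No augmenting path remains; maximum flow = 19.
In the residual graph, reachable from S: {S, P, Q, R, V, W, X}.
Min-cut edges: S→T (10), Q→T (4), X→T (5); capacity 10 + 4 + 5 = 19.
This cut is saturated, so no flow can exceed 19.

19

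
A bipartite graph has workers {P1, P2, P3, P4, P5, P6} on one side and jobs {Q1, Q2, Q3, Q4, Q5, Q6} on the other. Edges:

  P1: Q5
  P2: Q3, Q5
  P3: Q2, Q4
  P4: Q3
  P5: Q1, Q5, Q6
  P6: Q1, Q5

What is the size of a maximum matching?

Unit-capacity flow: source→left, listed edges, right→sink; max matching = max flow.
Augmenting path P1→Q5 (+1); matched 1.
Augmenting path P2→Q3 (+1); matched 2.
Augmenting path P3→Q2 (+1); matched 3.
Augmenting path P5→Q1 (+1); matched 4.
Augmenting path P6→Q1→P5→Q6 (+1); matched 5.
No augmenting path remains; maximum matching = 5.
König certificate: {P3, P5, P6, Q3, Q5} is a vertex cover of size 5 (every listed pair touches it), so no matching can be larger.

5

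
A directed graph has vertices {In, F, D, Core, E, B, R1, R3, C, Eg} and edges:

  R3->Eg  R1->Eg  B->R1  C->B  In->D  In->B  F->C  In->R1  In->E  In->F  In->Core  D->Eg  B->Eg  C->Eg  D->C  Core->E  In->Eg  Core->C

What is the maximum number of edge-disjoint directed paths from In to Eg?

Assign every edge capacity 1; by Menger, the answer equals the max flow.
Path In→Eg (+1); total 1.
Path In→D→Eg (+1); total 2.
Path In→B→Eg (+1); total 3.
Path In→R1→Eg (+1); total 4.
Path In→F→C→Eg (+1); total 5.
No residual In→Eg path; max flow = 5.
Certifying cut of size 5: {B→Eg, C→Eg, In→D, In→Eg, R1→Eg}.

5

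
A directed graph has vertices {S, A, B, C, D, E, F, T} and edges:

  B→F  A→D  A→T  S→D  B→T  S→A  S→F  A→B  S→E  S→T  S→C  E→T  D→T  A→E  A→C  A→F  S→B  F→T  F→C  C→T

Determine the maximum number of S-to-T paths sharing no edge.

Assign every edge capacity 1; by Menger, the answer equals the max flow.
Path S→T (+1); total 1.
Path S→A→T (+1); total 2.
Path S→B→T (+1); total 3.
Path S→C→T (+1); total 4.
Path S→D→T (+1); total 5.
Path S→E→T (+1); total 6.
Path S→F→T (+1); total 7.
No residual S→T path; max flow = 7.
Certifying cut of size 7: {S→A, S→B, S→C, S→D, S→E, S→F, S→T}.

7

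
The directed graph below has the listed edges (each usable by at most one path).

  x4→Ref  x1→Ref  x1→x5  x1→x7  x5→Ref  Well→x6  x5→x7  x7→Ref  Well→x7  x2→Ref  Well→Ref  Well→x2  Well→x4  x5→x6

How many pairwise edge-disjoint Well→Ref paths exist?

4

Assign every edge capacity 1; by Menger, the answer equals the max flow.
Path Well→Ref (+1); total 1.
Path Well→x2→Ref (+1); total 2.
Path Well→x4→Ref (+1); total 3.
Path Well→x7→Ref (+1); total 4.
No residual Well→Ref path; max flow = 4.
Certifying cut of size 4: {Well→Ref, Well→x2, Well→x4, Well→x7}.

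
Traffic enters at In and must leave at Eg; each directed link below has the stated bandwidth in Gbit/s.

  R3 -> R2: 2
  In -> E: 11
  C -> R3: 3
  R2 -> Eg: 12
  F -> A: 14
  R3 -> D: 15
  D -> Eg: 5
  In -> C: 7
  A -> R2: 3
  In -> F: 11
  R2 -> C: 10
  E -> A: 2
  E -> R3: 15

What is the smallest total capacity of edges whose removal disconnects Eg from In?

Augment In→E→A→R2→Eg: bottleneck 2, flow now 2.
Augment In→E→R3→D→Eg: bottleneck 5, flow now 7.
Augment In→E→R3→R2→Eg: bottleneck 2, flow now 9.
Augment In→F→A→R2→Eg: bottleneck 1, flow now 10.
No augmenting path remains; maximum flow = 10.
By max-flow min-cut, the minimum cut capacity equals the max flow.
In the residual graph, reachable from In: {In, E, C, F, A, R3, D}.
Min-cut edges: A→R2 (3), R3→R2 (2), D→Eg (5); capacity 3 + 2 + 5 = 10.

10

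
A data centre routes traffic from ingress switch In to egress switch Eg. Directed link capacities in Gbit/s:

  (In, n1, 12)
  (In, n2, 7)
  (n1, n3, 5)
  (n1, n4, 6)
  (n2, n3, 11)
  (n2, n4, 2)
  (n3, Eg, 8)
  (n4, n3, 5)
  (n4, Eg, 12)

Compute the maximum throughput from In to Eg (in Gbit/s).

16

Augment In→n1→n3→Eg: bottleneck 5, flow now 5.
Augment In→n1→n4→Eg: bottleneck 6, flow now 11.
Augment In→n2→n3→Eg: bottleneck 3, flow now 14.
Augment In→n2→n4→Eg: bottleneck 2, flow now 16.
No augmenting path remains; maximum flow = 16.
In the residual graph, reachable from In: {In, n1, n2, n3}.
Min-cut edges: n1→n4 (6), n2→n4 (2), n3→Eg (8); capacity 6 + 2 + 8 = 16.
This cut is saturated, so no flow can exceed 16.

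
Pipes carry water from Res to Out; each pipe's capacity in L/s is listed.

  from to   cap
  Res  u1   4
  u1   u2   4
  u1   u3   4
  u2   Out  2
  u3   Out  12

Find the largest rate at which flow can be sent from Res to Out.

4

Augment Res→u1→u2→Out: bottleneck 2, flow now 2.
Augment Res→u1→u3→Out: bottleneck 2, flow now 4.
No augmenting path remains; maximum flow = 4.
In the residual graph, reachable from Res: {Res}.
Min-cut edges: Res→u1 (4); capacity 4 = 4.
This cut is saturated, so no flow can exceed 4.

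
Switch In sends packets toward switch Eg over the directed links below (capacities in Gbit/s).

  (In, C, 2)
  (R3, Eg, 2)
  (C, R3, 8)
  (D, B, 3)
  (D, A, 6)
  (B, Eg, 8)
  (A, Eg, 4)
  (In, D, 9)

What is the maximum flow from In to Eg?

9

Augment In→D→B→Eg: bottleneck 3, flow now 3.
Augment In→D→A→Eg: bottleneck 4, flow now 7.
Augment In→C→R3→Eg: bottleneck 2, flow now 9.
No augmenting path remains; maximum flow = 9.
In the residual graph, reachable from In: {In, D, A}.
Min-cut edges: In→C (2), D→B (3), A→Eg (4); capacity 2 + 3 + 4 = 9.
This cut is saturated, so no flow can exceed 9.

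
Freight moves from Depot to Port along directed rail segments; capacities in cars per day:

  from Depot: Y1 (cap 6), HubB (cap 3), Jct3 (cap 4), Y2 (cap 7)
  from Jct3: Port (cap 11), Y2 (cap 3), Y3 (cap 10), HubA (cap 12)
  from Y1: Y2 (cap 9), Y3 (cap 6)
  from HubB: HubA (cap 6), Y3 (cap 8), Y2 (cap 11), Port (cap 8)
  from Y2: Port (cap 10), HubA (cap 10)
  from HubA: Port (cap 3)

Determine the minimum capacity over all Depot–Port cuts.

20

Augment Depot→Jct3→Port: bottleneck 4, flow now 4.
Augment Depot→HubB→Port: bottleneck 3, flow now 7.
Augment Depot→Y2→Port: bottleneck 7, flow now 14.
Augment Depot→Y1→Y2→Port: bottleneck 3, flow now 17.
Augment Depot→Y1→Y2→HubA→Port: bottleneck 3, flow now 20.
No augmenting path remains; maximum flow = 20.
By max-flow min-cut, the minimum cut capacity equals the max flow.
In the residual graph, reachable from Depot: {Depot}.
Min-cut edges: Depot→Jct3 (4), Depot→Y1 (6), Depot→HubB (3), Depot→Y2 (7); capacity 4 + 6 + 3 + 7 = 20.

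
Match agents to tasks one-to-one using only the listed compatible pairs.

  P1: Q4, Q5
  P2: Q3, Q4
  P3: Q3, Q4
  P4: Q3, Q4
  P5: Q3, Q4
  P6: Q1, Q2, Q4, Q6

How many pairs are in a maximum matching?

4

Unit-capacity flow: source→left, listed edges, right→sink; max matching = max flow.
Augmenting path P1→Q4 (+1); matched 1.
Augmenting path P2→Q3 (+1); matched 2.
Augmenting path P6→Q1 (+1); matched 3.
Augmenting path P3→Q4→P1→Q5 (+1); matched 4.
No augmenting path remains; maximum matching = 4.
König certificate: {P1, P6, Q3, Q4} is a vertex cover of size 4 (every listed pair touches it), so no matching can be larger.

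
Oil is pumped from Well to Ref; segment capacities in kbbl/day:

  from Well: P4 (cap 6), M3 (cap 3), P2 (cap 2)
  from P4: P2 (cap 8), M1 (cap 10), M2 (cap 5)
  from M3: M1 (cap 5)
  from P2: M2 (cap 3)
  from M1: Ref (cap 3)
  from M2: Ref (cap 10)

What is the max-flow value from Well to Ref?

11

Augment Well→P4→M1→Ref: bottleneck 3, flow now 3.
Augment Well→P4→M2→Ref: bottleneck 3, flow now 6.
Augment Well→P2→M2→Ref: bottleneck 2, flow now 8.
Augment Well→M3→M1→P4→M2→Ref: bottleneck 2, flow now 10. (uses reverse residual edge)
Augment Well→M3→M1→P4→P2→M2→Ref: bottleneck 1, flow now 11. (uses reverse residual edge)
No augmenting path remains; maximum flow = 11.
In the residual graph, reachable from Well: {Well}.
Min-cut edges: Well→P4 (6), Well→M3 (3), Well→P2 (2); capacity 6 + 3 + 2 = 11.
This cut is saturated, so no flow can exceed 11.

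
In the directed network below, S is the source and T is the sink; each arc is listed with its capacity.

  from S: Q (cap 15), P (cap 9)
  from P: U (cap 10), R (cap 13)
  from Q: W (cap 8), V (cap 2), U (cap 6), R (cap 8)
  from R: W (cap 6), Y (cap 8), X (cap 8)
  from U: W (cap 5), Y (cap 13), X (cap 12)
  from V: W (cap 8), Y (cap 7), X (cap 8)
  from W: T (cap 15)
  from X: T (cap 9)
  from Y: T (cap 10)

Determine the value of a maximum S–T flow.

24

Augment S→Q→W→T: bottleneck 8, flow now 8.
Augment S→P→R→W→T: bottleneck 6, flow now 14.
Augment S→P→R→X→T: bottleneck 3, flow now 17.
Augment S→Q→R→X→T: bottleneck 5, flow now 22.
Augment S→Q→R→Y→T: bottleneck 2, flow now 24.
No augmenting path remains; maximum flow = 24.
In the residual graph, reachable from S: {S}.
Min-cut edges: S→P (9), S→Q (15); capacity 9 + 15 = 24.
This cut is saturated, so no flow can exceed 24.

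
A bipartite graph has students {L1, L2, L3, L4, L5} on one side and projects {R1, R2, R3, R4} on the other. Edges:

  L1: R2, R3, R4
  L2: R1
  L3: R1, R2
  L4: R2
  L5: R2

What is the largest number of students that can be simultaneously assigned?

Unit-capacity flow: source→left, listed edges, right→sink; max matching = max flow.
Augmenting path L1→R2 (+1); matched 1.
Augmenting path L2→R1 (+1); matched 2.
Augmenting path L3→R2→L1→R3 (+1); matched 3.
No augmenting path remains; maximum matching = 3.
König certificate: {L1, R1, R2} is a vertex cover of size 3 (every listed pair touches it), so no matching can be larger.

3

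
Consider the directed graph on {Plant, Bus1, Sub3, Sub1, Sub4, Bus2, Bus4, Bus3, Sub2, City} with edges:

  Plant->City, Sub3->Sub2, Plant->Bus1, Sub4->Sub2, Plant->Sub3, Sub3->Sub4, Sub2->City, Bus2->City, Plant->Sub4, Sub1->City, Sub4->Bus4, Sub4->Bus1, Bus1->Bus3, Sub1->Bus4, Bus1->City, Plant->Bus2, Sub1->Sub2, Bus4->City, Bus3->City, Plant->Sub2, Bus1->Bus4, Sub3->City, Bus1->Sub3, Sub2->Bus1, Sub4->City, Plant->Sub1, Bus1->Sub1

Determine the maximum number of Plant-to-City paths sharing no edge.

7

Assign every edge capacity 1; by Menger, the answer equals the max flow.
Path Plant→City (+1); total 1.
Path Plant→Bus1→City (+1); total 2.
Path Plant→Sub3→City (+1); total 3.
Path Plant→Sub1→City (+1); total 4.
Path Plant→Sub4→City (+1); total 5.
Path Plant→Bus2→City (+1); total 6.
Path Plant→Sub2→City (+1); total 7.
No residual Plant→City path; max flow = 7.
Certifying cut of size 7: {Plant→Bus1, Plant→Bus2, Plant→City, Plant→Sub1, Plant→Sub2, Plant→Sub3, Plant→Sub4}.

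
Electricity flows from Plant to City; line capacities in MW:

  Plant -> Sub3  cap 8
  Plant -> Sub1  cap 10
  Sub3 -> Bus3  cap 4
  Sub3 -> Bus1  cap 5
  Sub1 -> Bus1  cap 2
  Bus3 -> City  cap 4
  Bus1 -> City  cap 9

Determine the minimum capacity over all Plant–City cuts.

Augment Plant→Sub3→Bus3→City: bottleneck 4, flow now 4.
Augment Plant→Sub3→Bus1→City: bottleneck 4, flow now 8.
Augment Plant→Sub1→Bus1→City: bottleneck 2, flow now 10.
No augmenting path remains; maximum flow = 10.
By max-flow min-cut, the minimum cut capacity equals the max flow.
In the residual graph, reachable from Plant: {Plant, Sub1}.
Min-cut edges: Plant→Sub3 (8), Sub1→Bus1 (2); capacity 8 + 2 = 10.

10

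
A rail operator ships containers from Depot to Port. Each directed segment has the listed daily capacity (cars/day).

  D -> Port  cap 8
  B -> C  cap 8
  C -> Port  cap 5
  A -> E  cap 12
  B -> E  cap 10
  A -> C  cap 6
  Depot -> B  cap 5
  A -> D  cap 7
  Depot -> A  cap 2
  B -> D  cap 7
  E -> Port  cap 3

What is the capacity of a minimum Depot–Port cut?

Augment Depot→A→C→Port: bottleneck 2, flow now 2.
Augment Depot→B→C→Port: bottleneck 3, flow now 5.
Augment Depot→B→D→Port: bottleneck 2, flow now 7.
No augmenting path remains; maximum flow = 7.
By max-flow min-cut, the minimum cut capacity equals the max flow.
In the residual graph, reachable from Depot: {Depot}.
Min-cut edges: Depot→A (2), Depot→B (5); capacity 2 + 5 = 7.

7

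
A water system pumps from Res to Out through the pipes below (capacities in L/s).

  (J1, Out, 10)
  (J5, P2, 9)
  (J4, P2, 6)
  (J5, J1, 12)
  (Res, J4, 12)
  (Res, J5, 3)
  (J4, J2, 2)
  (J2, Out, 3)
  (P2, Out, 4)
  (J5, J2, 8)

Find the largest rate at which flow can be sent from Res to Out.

Augment Res→J4→P2→Out: bottleneck 4, flow now 4.
Augment Res→J4→J2→Out: bottleneck 2, flow now 6.
Augment Res→J5→J2→Out: bottleneck 1, flow now 7.
Augment Res→J5→J1→Out: bottleneck 2, flow now 9.
No augmenting path remains; maximum flow = 9.
In the residual graph, reachable from Res: {Res, J4, P2}.
Min-cut edges: Res→J5 (3), J4→J2 (2), P2→Out (4); capacity 3 + 2 + 4 = 9.
This cut is saturated, so no flow can exceed 9.

9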